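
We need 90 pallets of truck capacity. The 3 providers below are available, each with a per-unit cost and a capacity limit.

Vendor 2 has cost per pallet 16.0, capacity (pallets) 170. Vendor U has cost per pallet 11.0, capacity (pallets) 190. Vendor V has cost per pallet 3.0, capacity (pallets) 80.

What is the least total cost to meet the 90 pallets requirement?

Fill from the cheapest provider first.
Vendor V (3.0): use full 80 → 10 pallets to go.
Take 10 from Vendor U at 11.0 to finish.
Vendor 2: unused.
Cost = 80×3.0 + 10×11.0 = 350.

350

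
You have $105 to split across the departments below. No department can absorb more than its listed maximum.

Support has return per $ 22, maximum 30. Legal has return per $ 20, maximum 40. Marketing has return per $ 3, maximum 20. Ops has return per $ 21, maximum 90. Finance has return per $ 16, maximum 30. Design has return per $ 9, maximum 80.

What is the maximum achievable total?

Rank by return per $: Support 22 > Ops 21 > Legal 20 > Finance 16 > Design 9 > Marketing 3.
Support takes 30 to reach its cap of 30 — 75 left.
Ops: +75 (room for 90) → 75. Pool exhausted.
Total = 22×30 + 21×75 = 2235.

2235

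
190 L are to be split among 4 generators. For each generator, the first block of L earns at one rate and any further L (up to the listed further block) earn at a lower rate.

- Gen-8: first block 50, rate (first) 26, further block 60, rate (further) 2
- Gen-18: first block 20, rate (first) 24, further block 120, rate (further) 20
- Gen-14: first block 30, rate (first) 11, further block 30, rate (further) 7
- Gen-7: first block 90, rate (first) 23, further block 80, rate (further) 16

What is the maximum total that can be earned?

Treat each block as its own option and order by rate: Gen-8/tier1 26 > Gen-18/tier1 24 > Gen-7/tier1 23 > Gen-18/tier2 20 > Gen-7/tier2 16 > Gen-14/tier1 11 > Gen-14/tier2 7 > Gen-8/tier2 2.
Fill Gen-8 tier1 block (50 at 26) ; 140 left.
Gen-18 tier1 at 24: fill all 20 ; 120 left.
Fill Gen-7 tier1 block (90 at 23) ; 30 left.
Gen-18/tier2: +30 of 120 at 20; pool empty.
Total = 26×50 + 24×20 + 23×90 + 20×30 = 4450.

4450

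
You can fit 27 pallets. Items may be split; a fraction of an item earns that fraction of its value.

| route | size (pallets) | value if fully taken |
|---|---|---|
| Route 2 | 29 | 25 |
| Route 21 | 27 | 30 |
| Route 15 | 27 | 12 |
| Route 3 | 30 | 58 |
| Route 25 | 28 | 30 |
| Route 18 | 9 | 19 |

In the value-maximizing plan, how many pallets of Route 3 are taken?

Rank by value-to-size ratio: Route 18 19/9≈2.11, Route 3 58/30≈1.93, Route 21 30/27≈1.11, Route 25 30/28≈1.07, Route 2 25/29≈0.862, Route 15 12/27≈0.444.
All 9 pallets of Route 18 fit (value 19) — 18 remain.
Only 18 pallets remain; take 18/30 of Route 3 for value 58×18/30 = 34.8.

18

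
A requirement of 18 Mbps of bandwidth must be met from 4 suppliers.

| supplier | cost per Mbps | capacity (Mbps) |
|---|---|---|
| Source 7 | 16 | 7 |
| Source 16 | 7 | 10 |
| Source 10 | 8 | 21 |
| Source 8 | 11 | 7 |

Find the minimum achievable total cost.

134

Use suppliers in increasing cost order.
Source 16 (7): use full 10 ; 8 Mbps to go.
Source 10 at 8: take 8 of its 21 ; requirement met.
Source 8, Source 7: unused.
Cost = 10×7 + 8×8 = 134.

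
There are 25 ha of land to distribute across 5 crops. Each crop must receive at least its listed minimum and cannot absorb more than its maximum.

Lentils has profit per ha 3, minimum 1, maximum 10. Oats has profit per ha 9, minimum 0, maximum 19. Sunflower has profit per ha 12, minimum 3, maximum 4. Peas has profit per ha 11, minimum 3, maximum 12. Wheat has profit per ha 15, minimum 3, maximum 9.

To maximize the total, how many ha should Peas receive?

Meeting every minimum uses 1+0+3+3+3 = 10 ha, leaving 15.
Order the crops by profit per ha: Wheat 15 > Sunflower 12 > Peas 11 > Oats 9 > Lentils 3.
Give Wheat 6 more to hit its cap of 9 — 9 left.
Sunflower: +1 to 4 (cap) — 8 left.
Peas has room for 9 more but only 8 remain, so it gets 11.

11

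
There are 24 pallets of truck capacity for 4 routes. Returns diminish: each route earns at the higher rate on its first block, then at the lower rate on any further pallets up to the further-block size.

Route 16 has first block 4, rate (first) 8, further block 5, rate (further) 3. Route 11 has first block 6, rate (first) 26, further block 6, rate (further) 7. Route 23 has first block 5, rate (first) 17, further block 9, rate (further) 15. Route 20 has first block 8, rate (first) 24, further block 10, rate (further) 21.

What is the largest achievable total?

558

Order all 8 blocks by rate: Route 11/tier1 26 > Route 20/tier1 24 > Route 20/tier2 21 > Route 23/tier1 17 > Route 23/tier2 15 > Route 16/tier1 8 > Route 11/tier2 7 > Route 16/tier2 3.
Fill Route 11 tier1 block (6 at 26) → 18 left.
Fill Route 20 tier1 block (8 at 24) → 10 left.
Route 20 tier2 at 21: fill all 10 → 0 left.
Total = 26×6 + 24×8 + 21×10 = 558.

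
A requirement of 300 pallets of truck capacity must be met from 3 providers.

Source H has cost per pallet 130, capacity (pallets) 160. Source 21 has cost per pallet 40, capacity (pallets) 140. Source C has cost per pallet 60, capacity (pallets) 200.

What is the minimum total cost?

15200

Cheapest first:
Source 21 (40): use full 140 ; 160 pallets to go.
Take 160 from Source C at 60 to finish.
Source H: unused.
Cost = 140×40 + 160×60 = 15200.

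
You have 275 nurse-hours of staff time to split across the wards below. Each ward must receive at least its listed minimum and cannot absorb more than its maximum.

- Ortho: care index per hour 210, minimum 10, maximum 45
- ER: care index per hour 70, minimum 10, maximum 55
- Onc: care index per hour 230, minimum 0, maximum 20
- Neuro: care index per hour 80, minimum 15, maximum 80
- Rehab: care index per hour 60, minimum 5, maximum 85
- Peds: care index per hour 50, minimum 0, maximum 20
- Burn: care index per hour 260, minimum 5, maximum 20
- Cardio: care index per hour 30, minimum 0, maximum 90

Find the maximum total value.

32800

Meeting every minimum uses 10+10+0+15+5+0+5+0 = 45 nurse-hours, leaving 230.
Highest care index per hour first: Burn 260 > Onc 230 > Ortho 210 > Neuro 80 > ER 70 > Rehab 60 > Peds 50 > Cardio 30.
Burn: +15 to 20 (cap) → 215 left.
Give Onc 20 more to hit its cap of 20 → 195 left.
Ortho: +35 to 45 (cap) → 160 left.
Neuro takes 65 more to reach its cap of 80 → 95 left.
ER takes 45 more to reach its cap of 55 → 50 left.
Rehab has room for 80 more but only 50 remain, so it gets 55.
Total = 210×45 + 70×55 + 230×20 + 80×80 + 60×55 + 260×20 = 32800.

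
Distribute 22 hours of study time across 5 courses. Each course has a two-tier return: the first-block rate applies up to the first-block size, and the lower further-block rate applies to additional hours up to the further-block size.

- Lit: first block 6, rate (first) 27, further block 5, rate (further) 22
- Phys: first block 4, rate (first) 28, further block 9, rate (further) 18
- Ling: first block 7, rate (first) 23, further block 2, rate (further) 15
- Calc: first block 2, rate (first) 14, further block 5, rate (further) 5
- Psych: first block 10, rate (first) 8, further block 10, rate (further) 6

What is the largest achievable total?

Order all 10 blocks by rate: Phys/T1 28 > Lit/T1 27 > Ling/T1 23 > Lit/T2 22 > Phys/T2 18 > Ling/T2 15 > Calc/T1 14 > Psych/T1 8 > Psych/T2 6 > Calc/T2 5.
Phys/T1 (28): +4 ; 18 left.
Fill Lit T1 block (6 at 27) ; 12 left.
Ling/T1 (23): +7 ; 5 left.
Lit/T2 (22): +5 ; 0 left.
Total = 28×4 + 27×6 + 23×7 + 22×5 = 545.

545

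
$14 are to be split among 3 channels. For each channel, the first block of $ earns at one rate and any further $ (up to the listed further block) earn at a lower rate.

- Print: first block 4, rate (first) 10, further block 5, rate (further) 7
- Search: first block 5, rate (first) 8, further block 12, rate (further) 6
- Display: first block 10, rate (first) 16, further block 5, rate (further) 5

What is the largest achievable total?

Treat each block as its own option and order by rate: Display/T1 16 > Print/T1 10 > Search/T1 8 > Print/T2 7 > Search/T2 6 > Display/T2 5.
Display T1 at 16: fill all 10 ; 4 left.
Fill Print T1 block (4 at 10) ; 0 left.
Total = 16×10 + 10×4 = 200.

200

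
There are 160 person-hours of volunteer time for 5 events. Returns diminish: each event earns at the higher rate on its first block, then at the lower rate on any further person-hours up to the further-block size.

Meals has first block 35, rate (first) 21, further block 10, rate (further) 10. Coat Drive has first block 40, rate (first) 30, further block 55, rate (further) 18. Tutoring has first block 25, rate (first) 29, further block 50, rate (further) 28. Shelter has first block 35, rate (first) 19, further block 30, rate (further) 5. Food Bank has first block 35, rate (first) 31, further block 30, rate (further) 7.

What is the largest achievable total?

4620

Treat each block as its own option and order by rate: Food Bank/T1 31 > Coat Drive/T1 30 > Tutoring/T1 29 > Tutoring/T2 28 > Meals/T1 21 > Shelter/T1 19 > Coat Drive/T2 18 > Meals/T2 10 > Food Bank/T2 7 > Shelter/T2 5.
Food Bank T1 at 31: fill all 35 → 125 left.
Coat Drive/T1 (30): +40 → 85 left.
Tutoring/T1 (29): +25 → 60 left.
Tutoring T2 at 28: fill all 50 → 10 left.
10 remain; put them into Meals T1 at 21.
Total = 31×35 + 30×40 + 29×25 + 28×50 + 21×10 = 4620.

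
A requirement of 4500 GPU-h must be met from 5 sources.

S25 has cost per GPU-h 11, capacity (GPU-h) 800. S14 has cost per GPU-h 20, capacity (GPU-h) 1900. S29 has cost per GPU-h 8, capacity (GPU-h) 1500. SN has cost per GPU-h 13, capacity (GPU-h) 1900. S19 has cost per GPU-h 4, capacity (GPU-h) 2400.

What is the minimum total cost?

28200

Cheapest first:
S19 (4): use full 2400 → 2100 GPU-h to go.
S29 (8): use full 1500 → 600 GPU-h to go.
S25 at 11: take 600 of its 800 → requirement met.
SN, S14: unused.
Cost = 2400×4 + 1500×8 + 600×11 = 28200.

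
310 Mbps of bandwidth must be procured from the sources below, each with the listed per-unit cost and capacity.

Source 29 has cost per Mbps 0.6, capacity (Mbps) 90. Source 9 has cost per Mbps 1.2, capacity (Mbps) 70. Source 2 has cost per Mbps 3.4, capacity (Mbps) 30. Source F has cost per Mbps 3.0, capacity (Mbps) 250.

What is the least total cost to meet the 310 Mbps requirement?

Fill from the cheapest source first.
Source 29 at 0.6: take all 90 Mbps ; 220 still needed.
Source 9 at 1.2: take all 70 Mbps ; 150 still needed.
Take 150 from Source F at 3.0 to finish.
Source 2: unused.
Cost = 90×0.6 + 70×1.2 + 150×3.0 = 588.

588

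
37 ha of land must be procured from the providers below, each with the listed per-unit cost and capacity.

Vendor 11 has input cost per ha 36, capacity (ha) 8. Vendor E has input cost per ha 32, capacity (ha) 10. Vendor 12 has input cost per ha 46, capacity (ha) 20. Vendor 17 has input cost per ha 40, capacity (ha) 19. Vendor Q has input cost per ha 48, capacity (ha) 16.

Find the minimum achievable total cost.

Fill from the cheapest provider first.
Vendor E at 32: take all 10 ha → 27 still needed.
Vendor 11 at 36: take all 8 ha → 19 still needed.
Take 19 from Vendor 17 at 40 → need 0 more.
Vendor 12, Vendor Q: unused.
Cost = 10×32 + 8×36 + 19×40 = 1368.

1368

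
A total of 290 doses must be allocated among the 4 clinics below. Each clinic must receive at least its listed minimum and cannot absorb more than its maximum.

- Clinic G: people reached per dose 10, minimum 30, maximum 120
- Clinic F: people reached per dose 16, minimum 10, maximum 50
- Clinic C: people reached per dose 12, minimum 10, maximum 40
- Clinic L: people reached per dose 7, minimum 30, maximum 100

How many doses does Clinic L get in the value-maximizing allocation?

Meeting every minimum uses 30+10+10+30 = 80 doses, leaving 210.
Rank by people reached per dose: Clinic F 16 > Clinic C 12 > Clinic G 10 > Clinic L 7.
Clinic F: +40 to 50 (cap) → 170 left.
Clinic C takes 30 more to reach its cap of 40 → 140 left.
Give Clinic G 90 more to hit its cap of 120 → 50 left.
Only 50 left; Clinic L takes them to reach 80.

80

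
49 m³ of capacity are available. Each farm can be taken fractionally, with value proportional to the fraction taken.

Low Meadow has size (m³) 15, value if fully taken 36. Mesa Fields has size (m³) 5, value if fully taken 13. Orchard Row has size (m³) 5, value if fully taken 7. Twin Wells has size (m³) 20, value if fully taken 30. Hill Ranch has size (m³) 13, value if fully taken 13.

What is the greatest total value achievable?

Sort by value density: Mesa Fields 13/5≈2.6, Low Meadow 36/15≈2.4, Twin Wells 30/20≈1.5, Orchard Row 7/5≈1.4, Hill Ranch 13/13≈1.
Mesa Fields: take in full, 5 m³ for value 13 — 44 left.
Low Meadow: take in full, 15 m³ for value 36 — 29 left.
Twin Wells: take in full, 20 m³ for value 30 — 9 left.
Orchard Row: take in full, 5 m³ for value 7 — 4 left.
4 m³ left: a 4/13 share of Hill Ranch gives 13×4/13 = 4.
Total value = 90.

90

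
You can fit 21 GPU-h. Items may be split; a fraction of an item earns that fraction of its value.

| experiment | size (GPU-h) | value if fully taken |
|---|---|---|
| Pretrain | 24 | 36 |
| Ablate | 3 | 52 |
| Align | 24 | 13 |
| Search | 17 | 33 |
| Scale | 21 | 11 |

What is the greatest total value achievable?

86.5

Sort by value density: Ablate 52/3≈17.3, Search 33/17≈1.94, Pretrain 36/24≈1.5, Align 13/24≈0.542, Scale 11/21≈0.524.
Take all of Ablate (3 GPU-h, value 52) — 18 GPU-h left.
Take all of Search (17 GPU-h, value 33) — 1 GPU-h left.
Only 1 GPU-h remain; take 1/24 of Pretrain for value 36×1/24 = 1.5.
Total value = 86.5.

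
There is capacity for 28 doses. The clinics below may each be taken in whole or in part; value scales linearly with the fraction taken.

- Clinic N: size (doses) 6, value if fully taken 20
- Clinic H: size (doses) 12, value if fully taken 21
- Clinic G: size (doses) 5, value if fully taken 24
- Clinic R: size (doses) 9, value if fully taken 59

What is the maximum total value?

Rank by value-to-size ratio: Clinic R 59/9≈6.56, Clinic G 24/5≈4.8, Clinic N 20/6≈3.33, Clinic H 21/12≈1.75.
Clinic R: take in full, 9 doses for value 59 ; 19 left.
Take all of Clinic G (5 doses, value 24) ; 14 doses left.
Clinic N: take in full, 6 doses for value 20 ; 8 left.
8 doses left: a 8/12 share of Clinic H gives 21×8/12 = 14.
Total value = 117.

117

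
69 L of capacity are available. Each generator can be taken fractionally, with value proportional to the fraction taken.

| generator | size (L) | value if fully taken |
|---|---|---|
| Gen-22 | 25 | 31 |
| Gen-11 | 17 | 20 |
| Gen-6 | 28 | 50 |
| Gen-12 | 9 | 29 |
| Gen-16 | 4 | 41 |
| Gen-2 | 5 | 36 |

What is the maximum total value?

184.52

Rank by value-to-size ratio: Gen-16 41/4≈10.2, Gen-2 36/5≈7.2, Gen-12 29/9≈3.22, Gen-6 50/28≈1.79, Gen-22 31/25≈1.24, Gen-11 20/17≈1.18.
Take all of Gen-16 (4 L, value 41) — 65 L left.
Gen-2: take in full, 5 L for value 36 — 60 left.
Take all of Gen-12 (9 L, value 29) — 51 L left.
Take all of Gen-6 (28 L, value 50) — 23 L left.
Only 23 L remain; take 23/25 of Gen-22 for value 31×23/25 = 28.52.
Total value = 184.52.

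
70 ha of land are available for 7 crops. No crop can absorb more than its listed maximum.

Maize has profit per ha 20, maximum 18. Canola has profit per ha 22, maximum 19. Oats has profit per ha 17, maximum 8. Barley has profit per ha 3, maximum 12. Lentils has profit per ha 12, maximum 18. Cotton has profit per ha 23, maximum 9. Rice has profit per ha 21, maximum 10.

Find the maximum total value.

1403

Highest profit per ha first: Cotton 23 > Canola 22 > Rice 21 > Maize 20 > Oats 17 > Lentils 12 > Barley 3.
Cotton takes 9 to reach its cap of 9 — 61 left.
Canola: +19 to 19 (cap) — 42 left.
Rice takes 10 to reach its cap of 10 — 32 left.
Maize: +18 to 18 (cap) — 14 left.
Oats: +8 to 8 (cap) — 6 left.
Lentils: +6 (room for 18) → 6. Pool exhausted.
Total = 20×18 + 22×19 + 17×8 + 12×6 + 23×9 + 21×10 = 1403.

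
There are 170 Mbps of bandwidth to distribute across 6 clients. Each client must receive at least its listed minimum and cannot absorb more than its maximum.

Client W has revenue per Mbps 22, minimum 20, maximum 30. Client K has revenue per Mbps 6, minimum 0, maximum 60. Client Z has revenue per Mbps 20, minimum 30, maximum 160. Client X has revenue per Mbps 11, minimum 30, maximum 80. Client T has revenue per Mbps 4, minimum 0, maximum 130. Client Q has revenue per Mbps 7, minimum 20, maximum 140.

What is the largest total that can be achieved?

Meeting every minimum uses 20+0+30+30+0+20 = 100 Mbps, leaving 70.
Rank by revenue per Mbps: Client W 22 > Client Z 20 > Client X 11 > Client Q 7 > Client K 6 > Client T 4.
Client W takes 10 more to reach its cap of 30 ; 60 left.
Client Z has room for 130 more but only 60 remain, so it gets 90.
Total = 22×30 + 20×90 + 11×30 + 7×20 = 2930.

2930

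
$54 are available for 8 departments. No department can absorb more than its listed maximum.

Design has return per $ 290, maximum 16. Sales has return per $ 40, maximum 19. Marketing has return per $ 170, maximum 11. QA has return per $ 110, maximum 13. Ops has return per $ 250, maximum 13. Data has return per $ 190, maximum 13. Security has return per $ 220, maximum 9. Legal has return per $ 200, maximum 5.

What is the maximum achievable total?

Order the departments by return per $: Design 290 > Ops 250 > Security 220 > Legal 200 > Data 190 > Marketing 170 > QA 110 > Sales 40.
Design takes 16 to reach its cap of 16 → 38 left.
Give Ops 13 to hit its cap of 13 → 25 left.
Security: +9 to 9 (cap) → 16 left.
Legal takes 5 to reach its cap of 5 → 11 left.
Data has room for 13 but only 11 remain, so it gets 11.
Total = 290×16 + 250×13 + 190×11 + 220×9 + 200×5 = 12960.

12960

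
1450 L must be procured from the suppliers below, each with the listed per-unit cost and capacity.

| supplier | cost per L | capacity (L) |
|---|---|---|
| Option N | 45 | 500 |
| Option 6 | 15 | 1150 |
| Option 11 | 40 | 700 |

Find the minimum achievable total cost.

29250

Use suppliers in increasing cost order.
Option 6 at 15: take all 1150 L ; 300 still needed.
Option 11 (40): take the remaining 300 ; done.
Option N: unused.
Cost = 1150×15 + 300×40 = 29250.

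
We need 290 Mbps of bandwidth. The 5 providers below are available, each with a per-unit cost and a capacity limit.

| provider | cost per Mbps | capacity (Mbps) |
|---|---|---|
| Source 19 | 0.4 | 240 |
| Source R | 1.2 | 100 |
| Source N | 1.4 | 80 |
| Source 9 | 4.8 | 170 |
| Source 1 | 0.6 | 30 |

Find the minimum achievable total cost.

Fill from the cheapest provider first.
Take 240 from Source 19 at 0.4 → need 50 more.
Source 1 at 0.6: take all 30 Mbps → 20 still needed.
Take 20 from Source R at 1.2 to finish.
Source N, Source 9: unused.
Cost = 240×0.4 + 30×0.6 + 20×1.2 = 138.

138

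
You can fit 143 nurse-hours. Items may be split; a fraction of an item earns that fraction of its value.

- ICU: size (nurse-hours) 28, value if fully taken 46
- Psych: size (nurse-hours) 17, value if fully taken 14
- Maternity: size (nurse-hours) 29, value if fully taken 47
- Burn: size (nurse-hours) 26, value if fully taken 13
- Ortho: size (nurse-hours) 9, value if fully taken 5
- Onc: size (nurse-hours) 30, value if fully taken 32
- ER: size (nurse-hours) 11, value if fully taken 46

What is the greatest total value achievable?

199.5

Sort by value density: ER 46/11≈4.18, ICU 46/28≈1.64, Maternity 47/29≈1.62, Onc 32/30≈1.07, Psych 14/17≈0.824, Ortho 5/9≈0.556, Burn 13/26≈0.5.
Take all of ER (11 nurse-hours, value 46) → 132 nurse-hours left.
ICU: take in full, 28 nurse-hours for value 46 → 104 left.
Maternity: take in full, 29 nurse-hours for value 47 → 75 left.
All 30 nurse-hours of Onc fit (value 32) → 45 remain.
Take all of Psych (17 nurse-hours, value 14) → 28 nurse-hours left.
All 9 nurse-hours of Ortho fit (value 5) → 19 remain.
Fill the last 19 nurse-hours with part of Burn: 19/26 of it earns 9.5.
Total value = 199.5.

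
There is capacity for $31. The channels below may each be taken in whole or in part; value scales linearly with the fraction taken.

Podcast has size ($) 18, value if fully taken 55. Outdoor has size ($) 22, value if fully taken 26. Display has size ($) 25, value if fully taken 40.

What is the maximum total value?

75.8

Best value per unit of size first: Podcast 55/18≈3.06, Display 40/25≈1.6, Outdoor 26/22≈1.18.
Podcast: take in full, 18 $ for value 55 ; 13 left.
Fill the last 13 $ with part of Display: 13/25 of it earns 20.8.
Total value = 75.8.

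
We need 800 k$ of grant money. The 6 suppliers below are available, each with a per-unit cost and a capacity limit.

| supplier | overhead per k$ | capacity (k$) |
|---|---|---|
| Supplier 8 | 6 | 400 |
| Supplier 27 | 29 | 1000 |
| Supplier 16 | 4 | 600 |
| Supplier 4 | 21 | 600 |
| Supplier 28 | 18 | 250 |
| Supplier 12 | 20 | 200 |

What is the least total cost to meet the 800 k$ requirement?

Fill from the cheapest supplier first.
Supplier 16 (4): use full 600 → 200 k$ to go.
Take 200 from Supplier 8 at 6 to finish.
Supplier 28, Supplier 12, Supplier 4, Supplier 27: unused.
Cost = 600×4 + 200×6 = 3600.

3600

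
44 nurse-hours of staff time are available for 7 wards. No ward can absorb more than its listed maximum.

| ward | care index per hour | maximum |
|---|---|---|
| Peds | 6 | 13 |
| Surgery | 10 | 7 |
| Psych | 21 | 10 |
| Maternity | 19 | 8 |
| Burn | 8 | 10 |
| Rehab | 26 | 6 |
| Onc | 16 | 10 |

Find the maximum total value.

772

Order the wards by care index per hour: Rehab 26 > Psych 21 > Maternity 19 > Onc 16 > Surgery 10 > Burn 8 > Peds 6.
Give Rehab 6 to hit its cap of 6 — 38 left.
Psych: +10 to 10 (cap) — 28 left.
Give Maternity 8 to hit its cap of 8 — 20 left.
Onc takes 10 to reach its cap of 10 — 10 left.
Surgery takes 7 to reach its cap of 7 — 3 left.
Only 3 left; Burn takes them to reach 3.
Total = 10×7 + 21×10 + 19×8 + 8×3 + 26×6 + 16×10 = 772.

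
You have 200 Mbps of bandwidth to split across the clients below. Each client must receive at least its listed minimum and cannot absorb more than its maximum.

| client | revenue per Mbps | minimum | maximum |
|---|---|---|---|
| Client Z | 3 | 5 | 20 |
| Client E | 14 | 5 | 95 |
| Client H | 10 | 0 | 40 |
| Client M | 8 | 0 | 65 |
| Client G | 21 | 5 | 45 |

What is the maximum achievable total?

Meeting every minimum uses 5+5+0+0+5 = 15 Mbps, leaving 185.
Rank by revenue per Mbps: Client G 21 > Client E 14 > Client H 10 > Client M 8 > Client Z 3.
Give Client G 40 more to hit its cap of 45 ; 145 left.
Give Client E 90 more to hit its cap of 95 ; 55 left.
Client H takes 40 more to reach its cap of 40 ; 15 left.
Client M: +15 (room for 65) → 15. Pool exhausted.
Total = 3×5 + 14×95 + 10×40 + 8×15 + 21×45 = 2810.

2810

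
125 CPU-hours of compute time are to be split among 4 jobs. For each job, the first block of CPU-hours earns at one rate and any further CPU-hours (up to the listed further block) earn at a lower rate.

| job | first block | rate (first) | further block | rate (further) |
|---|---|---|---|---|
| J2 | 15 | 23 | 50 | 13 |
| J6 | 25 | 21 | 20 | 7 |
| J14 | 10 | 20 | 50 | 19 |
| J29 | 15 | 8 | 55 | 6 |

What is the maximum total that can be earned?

2345

Rank every tier by rate: J2/tier1 23 > J6/tier1 21 > J14/tier1 20 > J14/tier2 19 > J2/tier2 13 > J29/tier1 8 > J6/tier2 7 > J29/tier2 6.
J2/tier1 (23): +15 → 110 left.
J6 tier1 at 21: fill all 25 → 85 left.
J14/tier1 (20): +10 → 75 left.
J14 tier2 at 19: fill all 50 → 25 left.
J2 tier2 at 13: only 25 left, fill 25.
Total = 23×15 + 21×25 + 20×10 + 19×50 + 13×25 = 2345.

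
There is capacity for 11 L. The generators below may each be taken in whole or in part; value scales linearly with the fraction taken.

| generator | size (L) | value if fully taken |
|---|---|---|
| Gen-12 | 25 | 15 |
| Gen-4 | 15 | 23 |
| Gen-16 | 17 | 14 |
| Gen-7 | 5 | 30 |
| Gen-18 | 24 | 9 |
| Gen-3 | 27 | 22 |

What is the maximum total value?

39.2

Rank by value-to-size ratio: Gen-7 30/5≈6, Gen-4 23/15≈1.53, Gen-16 14/17≈0.824, Gen-3 22/27≈0.815, Gen-12 15/25≈0.6, Gen-18 9/24≈0.375.
Gen-7: take in full, 5 L for value 30 ; 6 left.
Fill the last 6 L with part of Gen-4: 6/15 of it earns 9.2.
Total value = 39.2.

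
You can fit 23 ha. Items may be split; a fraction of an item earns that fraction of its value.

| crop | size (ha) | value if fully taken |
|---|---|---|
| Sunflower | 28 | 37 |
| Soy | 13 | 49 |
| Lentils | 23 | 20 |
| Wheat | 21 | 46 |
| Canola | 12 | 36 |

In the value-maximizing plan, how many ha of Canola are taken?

10

Sort by value density: Soy 49/13≈3.77, Canola 36/12≈3, Wheat 46/21≈2.19, Sunflower 37/28≈1.32, Lentils 20/23≈0.87.
Soy: take in full, 13 ha for value 49 → 10 left.
Only 10 ha remain; take 10/12 of Canola for value 36×10/12 = 30.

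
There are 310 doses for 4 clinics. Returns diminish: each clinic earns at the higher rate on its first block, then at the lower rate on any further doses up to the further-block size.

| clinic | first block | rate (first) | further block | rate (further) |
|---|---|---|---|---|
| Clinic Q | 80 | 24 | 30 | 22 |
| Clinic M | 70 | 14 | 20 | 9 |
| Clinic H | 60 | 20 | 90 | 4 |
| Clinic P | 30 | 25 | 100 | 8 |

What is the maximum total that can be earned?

5850

Treat each block as its own option and order by rate: Clinic P/T1 25 > Clinic Q/T1 24 > Clinic Q/T2 22 > Clinic H/T1 20 > Clinic M/T1 14 > Clinic M/T2 9 > Clinic P/T2 8 > Clinic H/T2 4.
Fill Clinic P T1 block (30 at 25) → 280 left.
Clinic Q T1 at 24: fill all 80 → 200 left.
Fill Clinic Q T2 block (30 at 22) → 170 left.
Clinic H/T1 (20): +60 → 110 left.
Clinic M/T1 (14): +70 → 40 left.
Fill Clinic M T2 block (20 at 9) → 20 left.
Clinic P/T2: +20 of 100 at 8; pool empty.
Total = 25×30 + 24×80 + 22×30 + 20×60 + 14×70 + 9×20 + 8×20 = 5850.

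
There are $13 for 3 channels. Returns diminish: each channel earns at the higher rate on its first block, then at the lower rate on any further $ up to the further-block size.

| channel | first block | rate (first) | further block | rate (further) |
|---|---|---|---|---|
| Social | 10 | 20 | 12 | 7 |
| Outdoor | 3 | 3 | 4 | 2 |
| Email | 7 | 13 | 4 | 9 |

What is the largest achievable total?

239

Treat each block as its own option and order by rate: Social/first 20 > Email/first 13 > Email/second 9 > Social/second 7 > Outdoor/first 3 > Outdoor/second 2.
Social/first (20): +10 ; 3 left.
3 remain; put them into Email first at 13.
Total = 20×10 + 13×3 = 239.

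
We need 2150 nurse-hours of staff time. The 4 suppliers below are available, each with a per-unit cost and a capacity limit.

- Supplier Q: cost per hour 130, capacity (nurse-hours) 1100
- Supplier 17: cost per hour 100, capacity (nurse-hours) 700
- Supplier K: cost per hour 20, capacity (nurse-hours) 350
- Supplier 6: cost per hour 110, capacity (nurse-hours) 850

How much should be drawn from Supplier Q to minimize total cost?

250

Cheapest first:
Take 350 from Supplier K at 20 ; need 1800 more.
Take 700 from Supplier 17 at 100 ; need 1100 more.
Supplier 6 (110): use full 850 ; 250 nurse-hours to go.
Supplier Q (130): take the remaining 250 ; done.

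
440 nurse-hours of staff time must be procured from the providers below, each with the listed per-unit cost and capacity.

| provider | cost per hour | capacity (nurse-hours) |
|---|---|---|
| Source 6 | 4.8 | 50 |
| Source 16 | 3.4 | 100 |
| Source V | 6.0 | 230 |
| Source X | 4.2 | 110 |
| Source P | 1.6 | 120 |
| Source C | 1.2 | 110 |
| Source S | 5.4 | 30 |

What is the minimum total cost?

1126

Fill from the cheapest provider first.
Source C (1.2): use full 110 ; 330 nurse-hours to go.
Take 120 from Source P at 1.6 ; need 210 more.
Source 16 at 3.4: take all 100 nurse-hours ; 110 still needed.
Source X at 4.2: take all 110 nurse-hours ; 0 still needed.
Source 6, Source S, Source V: unused.
Cost = 110×1.2 + 120×1.6 + 100×3.4 + 110×4.2 = 1126.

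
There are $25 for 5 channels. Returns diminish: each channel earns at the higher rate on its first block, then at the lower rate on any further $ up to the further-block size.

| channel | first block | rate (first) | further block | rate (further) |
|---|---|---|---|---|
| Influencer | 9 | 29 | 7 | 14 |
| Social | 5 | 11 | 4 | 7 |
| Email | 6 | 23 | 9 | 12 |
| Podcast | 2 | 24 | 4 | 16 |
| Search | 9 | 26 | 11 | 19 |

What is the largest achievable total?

658

Rank every tier by rate: Influencer/first 29 > Search/first 26 > Podcast/first 24 > Email/first 23 > Search/second 19 > Podcast/second 16 > Influencer/second 14 > Email/second 12 > Social/first 11 > Social/second 7.
Fill Influencer first block (9 at 29) — 16 left.
Fill Search first block (9 at 26) — 7 left.
Podcast first at 24: fill all 2 — 5 left.
Email/first: +5 of 6 at 23; pool empty.
Total = 29×9 + 26×9 + 24×2 + 23×5 = 658.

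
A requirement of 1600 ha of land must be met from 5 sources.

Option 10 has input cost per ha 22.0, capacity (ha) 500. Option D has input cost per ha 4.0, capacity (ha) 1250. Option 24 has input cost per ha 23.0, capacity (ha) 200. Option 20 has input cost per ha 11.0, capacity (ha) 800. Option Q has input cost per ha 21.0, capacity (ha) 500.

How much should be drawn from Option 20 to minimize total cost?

Fill from the cheapest source first.
Option D at 4.0: take all 1250 ha → 350 still needed.
Option 20 (11.0): take the remaining 350 → done.
Option Q, Option 10, Option 24: unused.

350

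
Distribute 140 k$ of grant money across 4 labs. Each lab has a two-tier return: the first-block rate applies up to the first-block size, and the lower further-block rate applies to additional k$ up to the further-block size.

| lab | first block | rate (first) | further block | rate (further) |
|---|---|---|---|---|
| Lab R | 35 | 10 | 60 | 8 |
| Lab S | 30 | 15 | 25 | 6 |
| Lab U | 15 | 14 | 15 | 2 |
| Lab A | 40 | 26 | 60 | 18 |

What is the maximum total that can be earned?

Rank every tier by rate: Lab A/tier1 26 > Lab A/tier2 18 > Lab S/tier1 15 > Lab U/tier1 14 > Lab R/tier1 10 > Lab R/tier2 8 > Lab S/tier2 6 > Lab U/tier2 2.
Lab A tier1 at 26: fill all 40 → 100 left.
Lab A tier2 at 18: fill all 60 → 40 left.
Fill Lab S tier1 block (30 at 15) → 10 left.
Lab U tier1 at 14: only 10 left, fill 10.
Total = 26×40 + 18×60 + 15×30 + 14×10 = 2710.

2710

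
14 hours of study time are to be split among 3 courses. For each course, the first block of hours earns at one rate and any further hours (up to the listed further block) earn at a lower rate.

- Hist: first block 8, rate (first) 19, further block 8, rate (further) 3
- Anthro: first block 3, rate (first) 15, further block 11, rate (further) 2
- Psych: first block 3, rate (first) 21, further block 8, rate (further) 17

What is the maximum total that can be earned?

Treat each block as its own option and order by rate: Psych/T1 21 > Hist/T1 19 > Psych/T2 17 > Anthro/T1 15 > Hist/T2 3 > Anthro/T2 2.
Psych/T1 (21): +3 ; 11 left.
Hist/T1 (19): +8 ; 3 left.
Psych/T2: +3 of 8 at 17; pool empty.
Total = 21×3 + 19×8 + 17×3 = 266.

266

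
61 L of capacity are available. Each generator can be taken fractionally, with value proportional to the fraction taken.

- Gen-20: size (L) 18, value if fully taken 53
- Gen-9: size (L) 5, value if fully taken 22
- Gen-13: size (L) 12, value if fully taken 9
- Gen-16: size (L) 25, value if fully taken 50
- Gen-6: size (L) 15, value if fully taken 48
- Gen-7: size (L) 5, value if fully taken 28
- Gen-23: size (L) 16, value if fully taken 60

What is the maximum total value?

215

Rank by value-to-size ratio: Gen-7 28/5≈5.6, Gen-9 22/5≈4.4, Gen-23 60/16≈3.75, Gen-6 48/15≈3.2, Gen-20 53/18≈2.94, Gen-16 50/25≈2, Gen-13 9/12≈0.75.
Gen-7: take in full, 5 L for value 28 → 56 left.
Gen-9: take in full, 5 L for value 22 → 51 left.
Take all of Gen-23 (16 L, value 60) → 35 L left.
Take all of Gen-6 (15 L, value 48) → 20 L left.
Take all of Gen-20 (18 L, value 53) → 2 L left.
2 L left: a 2/25 share of Gen-16 gives 50×2/25 = 4.
Total value = 215.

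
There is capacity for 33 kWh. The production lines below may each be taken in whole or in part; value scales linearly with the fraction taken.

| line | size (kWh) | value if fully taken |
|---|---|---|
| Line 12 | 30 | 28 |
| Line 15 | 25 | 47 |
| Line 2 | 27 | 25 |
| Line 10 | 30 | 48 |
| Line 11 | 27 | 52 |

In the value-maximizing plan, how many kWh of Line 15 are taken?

Best value per unit of size first: Line 11 52/27≈1.93, Line 15 47/25≈1.88, Line 10 48/30≈1.6, Line 12 28/30≈0.933, Line 2 25/27≈0.926.
Line 11: take in full, 27 kWh for value 52 — 6 left.
Only 6 kWh remain; take 6/25 of Line 15 for value 47×6/25 = 11.28.

6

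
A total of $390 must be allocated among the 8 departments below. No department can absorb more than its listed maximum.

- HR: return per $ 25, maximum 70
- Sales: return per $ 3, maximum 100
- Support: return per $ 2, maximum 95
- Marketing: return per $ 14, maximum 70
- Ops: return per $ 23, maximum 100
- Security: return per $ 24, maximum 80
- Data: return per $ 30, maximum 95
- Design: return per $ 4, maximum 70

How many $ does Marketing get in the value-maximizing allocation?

Rank by return per $: Data 30 > HR 25 > Security 24 > Ops 23 > Marketing 14 > Design 4 > Sales 3 > Support 2.
Data: +95 to 95 (cap) — 295 left.
Give HR 70 to hit its cap of 70 — 225 left.
Security takes 80 to reach its cap of 80 — 145 left.
Ops: +100 to 100 (cap) — 45 left.
Marketing: +45 (room for 70) → 45. Pool exhausted.

45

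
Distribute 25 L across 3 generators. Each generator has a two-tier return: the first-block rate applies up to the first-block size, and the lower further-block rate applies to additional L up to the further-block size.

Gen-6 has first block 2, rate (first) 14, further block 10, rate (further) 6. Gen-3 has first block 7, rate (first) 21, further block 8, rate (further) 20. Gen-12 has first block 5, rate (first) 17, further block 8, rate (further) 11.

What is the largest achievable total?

Treat each block as its own option and order by rate: Gen-3/T1 21 > Gen-3/T2 20 > Gen-12/T1 17 > Gen-6/T1 14 > Gen-12/T2 11 > Gen-6/T2 6.
Gen-3 T1 at 21: fill all 7 ; 18 left.
Fill Gen-3 T2 block (8 at 20) ; 10 left.
Fill Gen-12 T1 block (5 at 17) ; 5 left.
Gen-6/T1 (14): +2 ; 3 left.
3 remain; put them into Gen-12 T2 at 11.
Total = 21×7 + 20×8 + 17×5 + 14×2 + 11×3 = 453.

453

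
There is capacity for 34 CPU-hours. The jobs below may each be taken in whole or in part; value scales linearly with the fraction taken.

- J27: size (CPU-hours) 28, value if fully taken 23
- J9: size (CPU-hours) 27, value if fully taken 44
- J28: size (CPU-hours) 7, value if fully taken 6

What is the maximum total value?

Sort by value density: J9 44/27≈1.63, J28 6/7≈0.857, J27 23/28≈0.821.
Take all of J9 (27 CPU-hours, value 44) ; 7 CPU-hours left.
All 7 CPU-hours of J28 fit (value 6) ; 0 remain.
Total value = 50.

50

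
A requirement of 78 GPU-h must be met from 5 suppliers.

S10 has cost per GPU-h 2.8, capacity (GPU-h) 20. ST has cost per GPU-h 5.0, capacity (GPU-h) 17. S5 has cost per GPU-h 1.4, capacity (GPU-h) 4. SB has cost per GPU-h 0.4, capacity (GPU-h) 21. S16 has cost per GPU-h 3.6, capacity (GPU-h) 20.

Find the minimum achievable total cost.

207

Cheapest first:
Take 21 from SB at 0.4 ; need 57 more.
Take 4 from S5 at 1.4 ; need 53 more.
S10 (2.8): use full 20 ; 33 GPU-h to go.
S16 at 3.6: take all 20 GPU-h ; 13 still needed.
Take 13 from ST at 5.0 to finish.
Cost = 21×0.4 + 4×1.4 + 20×2.8 + 20×3.6 + 13×5.0 = 207.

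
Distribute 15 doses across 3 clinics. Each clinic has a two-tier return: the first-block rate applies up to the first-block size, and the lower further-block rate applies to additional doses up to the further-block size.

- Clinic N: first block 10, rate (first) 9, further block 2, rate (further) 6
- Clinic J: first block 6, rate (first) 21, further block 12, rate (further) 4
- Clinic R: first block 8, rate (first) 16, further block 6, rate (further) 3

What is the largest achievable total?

263

Treat each block as its own option and order by rate: Clinic J/tier1 21 > Clinic R/tier1 16 > Clinic N/tier1 9 > Clinic N/tier2 6 > Clinic J/tier2 4 > Clinic R/tier2 3.
Clinic J tier1 at 21: fill all 6 — 9 left.
Fill Clinic R tier1 block (8 at 16) — 1 left.
Clinic N tier1 at 9: only 1 left, fill 1.
Total = 21×6 + 16×8 + 9×1 = 263.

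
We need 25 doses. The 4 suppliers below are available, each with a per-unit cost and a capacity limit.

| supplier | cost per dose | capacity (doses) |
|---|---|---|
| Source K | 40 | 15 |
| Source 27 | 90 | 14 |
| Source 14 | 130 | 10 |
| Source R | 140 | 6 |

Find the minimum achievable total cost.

1500

Fill from the cheapest supplier first.
Source K at 40: take all 15 doses — 10 still needed.
Source 27 (90): take the remaining 10 — done.
Source 14, Source R: unused.
Cost = 15×40 + 10×90 = 1500.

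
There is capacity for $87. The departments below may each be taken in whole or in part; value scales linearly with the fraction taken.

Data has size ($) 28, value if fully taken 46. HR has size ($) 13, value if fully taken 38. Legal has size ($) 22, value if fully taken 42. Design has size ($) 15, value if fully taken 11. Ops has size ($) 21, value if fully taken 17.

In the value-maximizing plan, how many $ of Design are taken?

Sort by value density: HR 38/13≈2.92, Legal 42/22≈1.91, Data 46/28≈1.64, Ops 17/21≈0.81, Design 11/15≈0.733.
Take all of HR (13 $, value 38) — 74 $ left.
Legal: take in full, 22 $ for value 42 — 52 left.
Take all of Data (28 $, value 46) — 24 $ left.
Take all of Ops (21 $, value 17) — 3 $ left.
3 $ left: a 3/15 share of Design gives 11×3/15 = 2.2.

3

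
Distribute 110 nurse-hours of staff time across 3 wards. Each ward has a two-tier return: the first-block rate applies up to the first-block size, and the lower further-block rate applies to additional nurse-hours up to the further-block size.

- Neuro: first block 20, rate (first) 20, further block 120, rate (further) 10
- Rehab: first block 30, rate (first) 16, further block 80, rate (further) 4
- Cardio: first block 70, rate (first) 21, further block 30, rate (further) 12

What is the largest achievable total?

2190

Treat each block as its own option and order by rate: Cardio/first 21 > Neuro/first 20 > Rehab/first 16 > Cardio/second 12 > Neuro/second 10 > Rehab/second 4.
Cardio/first (21): +70 ; 40 left.
Fill Neuro first block (20 at 20) ; 20 left.
Rehab first at 16: only 20 left, fill 20.
Total = 21×70 + 20×20 + 16×20 = 2190.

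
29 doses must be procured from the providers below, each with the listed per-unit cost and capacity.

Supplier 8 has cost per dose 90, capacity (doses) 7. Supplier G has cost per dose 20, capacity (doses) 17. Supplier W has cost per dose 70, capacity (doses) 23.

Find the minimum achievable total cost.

1180

Fill from the cheapest provider first.
Supplier G (20): use full 17 ; 12 doses to go.
Take 12 from Supplier W at 70 to finish.
Supplier 8: unused.
Cost = 17×20 + 12×70 = 1180.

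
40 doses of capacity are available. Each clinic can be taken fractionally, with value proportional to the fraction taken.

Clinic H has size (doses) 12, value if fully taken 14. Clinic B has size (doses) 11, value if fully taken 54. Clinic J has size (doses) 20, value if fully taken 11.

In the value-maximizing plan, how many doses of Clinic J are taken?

17

Rank by value-to-size ratio: Clinic B 54/11≈4.91, Clinic H 14/12≈1.17, Clinic J 11/20≈0.55.
All 11 doses of Clinic B fit (value 54) — 29 remain.
Take all of Clinic H (12 doses, value 14) — 17 doses left.
17 doses left: a 17/20 share of Clinic J gives 11×17/20 = 9.35.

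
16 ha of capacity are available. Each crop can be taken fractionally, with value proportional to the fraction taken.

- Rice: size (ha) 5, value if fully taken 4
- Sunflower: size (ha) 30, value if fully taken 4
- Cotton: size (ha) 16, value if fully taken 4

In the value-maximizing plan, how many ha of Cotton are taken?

Sort by value density: Rice 4/5≈0.8, Cotton 4/16≈0.25, Sunflower 4/30≈0.133.
Rice: take in full, 5 ha for value 4 → 11 left.
11 ha left: a 11/16 share of Cotton gives 4×11/16 = 2.75.

11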